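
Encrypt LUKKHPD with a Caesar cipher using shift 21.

GPFFCKY

L(11): 11+21=32≡6 → G
U(20): 20+21=41≡15 → P
K(10): 10+21=31≡5 → F
K(10): 10+21=31≡5 → F
H(7): 7+21=28≡2 → C
P(15): 15+21=36≡10 → K
D(3): 3+21=24 → Y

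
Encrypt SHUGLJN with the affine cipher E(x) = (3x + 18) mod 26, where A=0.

UNAKZTF

S(18): 3·18+18=72≡20 → U
H(7): 3·7+18=39≡13 → N
U(20): 3·20+18=78≡0 → A
G(6): 3·6+18=36≡10 → K
L(11): 3·11+18=51≡25 → Z
J(9): 3·9+18=45≡19 → T
N(13): 3·13+18=57≡5 → F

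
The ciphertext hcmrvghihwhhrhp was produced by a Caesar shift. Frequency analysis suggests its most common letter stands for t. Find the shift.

14

The most frequent ciphertext letter is h (appears 6 times).
h is position 7; t is position 19.
Shift = -12≡14.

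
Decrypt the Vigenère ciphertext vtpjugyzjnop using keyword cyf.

tvkhwbwbelqk

Repeat the key across the ciphertext: cyfcyfcyfcyf
v(21)−c(2): 19 → t
t(19)−y(24): -5≡21 → v
p(15)−f(5): 10 → k
j(9)−c(2): 7 → h
u(20)−y(24): -4≡22 → w
g(6)−f(5): 1 → b
y(24)−c(2): 22 → w
z(25)−y(24): 1 → b
j(9)−f(5): 4 → e
n(13)−c(2): 11 → l
o(14)−y(24): -10≡16 → q
p(15)−f(5): 10 → k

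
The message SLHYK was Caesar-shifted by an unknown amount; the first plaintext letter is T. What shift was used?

25

From the crib: S(18)−T(19)=-1≡25, so the shift is 25.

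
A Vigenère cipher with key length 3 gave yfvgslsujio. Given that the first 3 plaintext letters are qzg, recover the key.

igp

Subtract each crib letter from the matching ciphertext letter (mod 26):
y(24)−q(16)=8 → i
f(5)−z(25)=-20≡6 → g
v(21)−g(6)=15 → p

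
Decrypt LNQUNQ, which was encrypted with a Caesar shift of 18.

L(11): 11−18=-7≡19 → T
N(13): 13−18=-5≡21 → V
Q(16): 16−18=-2≡24 → Y
U(20): 20−18=2 → C
N(13): 13−18=-5≡21 → V
Q(16): 16−18=-2≡24 → Y

TVYCVY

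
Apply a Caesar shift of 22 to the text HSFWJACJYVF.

H(7): 7+22=29≡3 → D
S(18): 18+22=40≡14 → O
F(5): 5+22=27≡1 → B
W(22): 22+22=44≡18 → S
J(9): 9+22=31≡5 → F
A(0): 0+22=22 → W
C(2): 2+22=24 → Y
J(9): 9+22=31≡5 → F
Y(24): 24+22=46≡20 → U
V(21): 21+22=43≡17 → R
F(5): 5+22=27≡1 → B

DOBSFWYFURB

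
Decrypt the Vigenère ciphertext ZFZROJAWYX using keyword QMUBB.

Repeat the key across the ciphertext: QMUBBQMUBB
Z(25)−Q(16): 9 → J
F(5)−M(12): -7≡19 → T
Z(25)−U(20): 5 → F
R(17)−B(1): 16 → Q
O(14)−B(1): 13 → N
J(9)−Q(16): -7≡19 → T
A(0)−M(12): -12≡14 → O
W(22)−U(20): 2 → C
Y(24)−B(1): 23 → X
X(23)−B(1): 22 → W

JTFQNTOCXW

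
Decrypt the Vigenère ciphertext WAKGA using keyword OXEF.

IDGBM

Repeat the key across the ciphertext: OXEFO
W(22)−O(14): 8 → I
A(0)−X(23): -23≡3 → D
K(10)−E(4): 6 → G
G(6)−F(5): 1 → B
A(0)−O(14): -14≡12 → M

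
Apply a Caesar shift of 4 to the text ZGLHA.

DKPLE

Z(25): 25+4=29≡3 → D
G(6): 6+4=10 → K
L(11): 11+4=15 → P
H(7): 7+4=11 → L
A(0): 0+4=4 → E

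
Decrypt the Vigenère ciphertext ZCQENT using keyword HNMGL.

Repeat the key across the ciphertext: HNMGLH
Z(25)−H(7): 18 → S
C(2)−N(13): -11≡15 → P
Q(16)−M(12): 4 → E
E(4)−G(6): -2≡24 → Y
N(13)−L(11): 2 → C
T(19)−H(7): 12 → M

SPEYCM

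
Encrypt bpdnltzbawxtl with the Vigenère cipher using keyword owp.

Repeat the key across the message: owpowpowpowpo
b(1)+o(14): 15 → p
p(15)+w(22): 37≡11 → l
d(3)+p(15): 18 → s
n(13)+o(14): 27≡1 → b
l(11)+w(22): 33≡7 → h
t(19)+p(15): 34≡8 → i
z(25)+o(14): 39≡13 → n
b(1)+w(22): 23 → x
a(0)+p(15): 15 → p
w(22)+o(14): 36≡10 → k
x(23)+w(22): 45≡19 → t
t(19)+p(15): 34≡8 → i
l(11)+o(14): 25 → z

plsbhinxpktiz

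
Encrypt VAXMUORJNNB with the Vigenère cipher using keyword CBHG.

Repeat the key across the message: CBHGCBHGCBH
V(21)+C(2): 23 → X
A(0)+B(1): 1 → B
X(23)+H(7): 30≡4 → E
M(12)+G(6): 18 → S
U(20)+C(2): 22 → W
O(14)+B(1): 15 → P
R(17)+H(7): 24 → Y
J(9)+G(6): 15 → P
N(13)+C(2): 15 → P
N(13)+B(1): 14 → O
B(1)+H(7): 8 → I

XBESWPYPPOI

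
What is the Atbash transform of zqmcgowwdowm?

z(25) → a(0)
q(16) → j(9)
m(12) → n(13)
c(2) → x(23)
g(6) → t(19)
o(14) → l(11)
w(22) → d(3)
w(22) → d(3)
d(3) → w(22)
o(14) → l(11)
w(22) → d(3)
m(12) → n(13)

ajnxtlddwldn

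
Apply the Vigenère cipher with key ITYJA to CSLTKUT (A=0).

Repeat the key across the message: ITYJAIT
C(2)+I(8): 10 → K
S(18)+T(19): 37≡11 → L
L(11)+Y(24): 35≡9 → J
T(19)+J(9): 28≡2 → C
K(10)+A(0): 10 → K
U(20)+I(8): 28≡2 → C
T(19)+T(19): 38≡12 → M

KLJCKCM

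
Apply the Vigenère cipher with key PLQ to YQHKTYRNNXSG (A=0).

Repeat the key across the message: PLQPLQPLQPLQ
Y(24)+P(15): 39≡13 → N
Q(16)+L(11): 27≡1 → B
H(7)+Q(16): 23 → X
K(10)+P(15): 25 → Z
T(19)+L(11): 30≡4 → E
Y(24)+Q(16): 40≡14 → O
R(17)+P(15): 32≡6 → G
N(13)+L(11): 24 → Y
N(13)+Q(16): 29≡3 → D
X(23)+P(15): 38≡12 → M
S(18)+L(11): 29≡3 → D
G(6)+Q(16): 22 → W

NBXZEOGYDMDW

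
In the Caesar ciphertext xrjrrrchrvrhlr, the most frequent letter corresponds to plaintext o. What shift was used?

The most frequent ciphertext letter is r (appears 7 times).
r is position 17; o is position 14.
Shift = 3.

3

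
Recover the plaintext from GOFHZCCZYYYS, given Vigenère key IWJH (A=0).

YSWARGTSQCPL

Repeat the key across the ciphertext: IWJHIWJHIWJH
G(6)−I(8): -2≡24 → Y
O(14)−W(22): -8≡18 → S
F(5)−J(9): -4≡22 → W
H(7)−H(7): 0 → A
Z(25)−I(8): 17 → R
C(2)−W(22): -20≡6 → G
C(2)−J(9): -7≡19 → T
Z(25)−H(7): 18 → S
Y(24)−I(8): 16 → Q
Y(24)−W(22): 2 → C
Y(24)−J(9): 15 → P
S(18)−H(7): 11 → L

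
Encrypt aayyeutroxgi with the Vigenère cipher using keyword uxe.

Repeat the key across the message: uxeuxeuxeuxe
a(0)+u(20): 20 → u
a(0)+x(23): 23 → x
y(24)+e(4): 28≡2 → c
y(24)+u(20): 44≡18 → s
e(4)+x(23): 27≡1 → b
u(20)+e(4): 24 → y
t(19)+u(20): 39≡13 → n
r(17)+x(23): 40≡14 → o
o(14)+e(4): 18 → s
x(23)+u(20): 43≡17 → r
g(6)+x(23): 29≡3 → d
i(8)+e(4): 12 → m

uxcsbynosrdm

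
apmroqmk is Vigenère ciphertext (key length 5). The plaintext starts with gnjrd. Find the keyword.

Subtract each crib letter from the matching ciphertext letter (mod 26):
a(0)−g(6)=-6≡20 → u
p(15)−n(13)=2 → c
m(12)−j(9)=3 → d
r(17)−r(17)=0 → a
o(14)−d(3)=11 → l

ucdal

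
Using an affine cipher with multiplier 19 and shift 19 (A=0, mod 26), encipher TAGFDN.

QTDKYG

T(19): 19·19+19=380≡16 → Q
A(0): 19·0+19=19 → T
G(6): 19·6+19=133≡3 → D
F(5): 19·5+19=114≡10 → K
D(3): 19·3+19=76≡24 → Y
N(13): 19·13+19=266≡6 → G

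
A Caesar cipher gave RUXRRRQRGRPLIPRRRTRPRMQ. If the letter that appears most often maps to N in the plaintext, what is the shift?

The most frequent ciphertext letter is R (appears 11 times).
R is position 17; N is position 13.
Shift = 4.

4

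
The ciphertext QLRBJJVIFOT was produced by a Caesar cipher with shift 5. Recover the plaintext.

LGMWEEQDAJO

Q(16): 16−5=11 → L
L(11): 11−5=6 → G
R(17): 17−5=12 → M
B(1): 1−5=-4≡22 → W
J(9): 9−5=4 → E
J(9): 9−5=4 → E
V(21): 21−5=16 → Q
I(8): 8−5=3 → D
F(5): 5−5=0 → A
O(14): 14−5=9 → J
T(19): 19−5=14 → O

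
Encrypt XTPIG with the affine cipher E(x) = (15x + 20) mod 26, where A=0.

X(23): 15·23+20=365≡1 → B
T(19): 15·19+20=305≡19 → T
P(15): 15·15+20=245≡11 → L
I(8): 15·8+20=140≡10 → K
G(6): 15·6+20=110≡6 → G

BTLKG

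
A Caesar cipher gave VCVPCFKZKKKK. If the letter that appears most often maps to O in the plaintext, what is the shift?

22

The most frequent ciphertext letter is K (appears 5 times).
K is position 10; O is position 14.
Shift = -4≡22.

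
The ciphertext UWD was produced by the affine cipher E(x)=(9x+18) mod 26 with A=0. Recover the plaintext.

GMH

The inverse of 9 mod 26 is 3, since 9·3=27≡1. Apply D(y)=3·(y−18) mod 26:
U(20): 3·(20−18)=6 → G
W(22): 3·(22−18)=12 → M
D(3): 3·(3−18)=-45≡7 → H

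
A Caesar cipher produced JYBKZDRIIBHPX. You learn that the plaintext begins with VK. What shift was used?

From the crib: J(9)−V(21)=-12≡14, so the shift is 14.

14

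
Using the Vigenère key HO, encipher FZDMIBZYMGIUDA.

MNKAPPGMTUPIKO

Repeat the key across the message: HOHOHOHOHOHOHO
F(5)+H(7): 12 → M
Z(25)+O(14): 39≡13 → N
D(3)+H(7): 10 → K
M(12)+O(14): 26≡0 → A
I(8)+H(7): 15 → P
B(1)+O(14): 15 → P
Z(25)+H(7): 32≡6 → G
Y(24)+O(14): 38≡12 → M
M(12)+H(7): 19 → T
G(6)+O(14): 20 → U
I(8)+H(7): 15 → P
U(20)+O(14): 34≡8 → I
D(3)+H(7): 10 → K
A(0)+O(14): 14 → O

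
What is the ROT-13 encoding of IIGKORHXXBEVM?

I(8): 8+13=21 → V
I(8): 8+13=21 → V
G(6): 6+13=19 → T
K(10): 10+13=23 → X
O(14): 14+13=27≡1 → B
R(17): 17+13=30≡4 → E
H(7): 7+13=20 → U
X(23): 23+13=36≡10 → K
X(23): 23+13=36≡10 → K
B(1): 1+13=14 → O
E(4): 4+13=17 → R
V(21): 21+13=34≡8 → I
M(12): 12+13=25 → Z

VVTXBEUKKORIZ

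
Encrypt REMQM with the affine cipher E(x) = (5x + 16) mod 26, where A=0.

R(17): 5·17+16=101≡23 → X
E(4): 5·4+16=36≡10 → K
M(12): 5·12+16=76≡24 → Y
Q(16): 5·16+16=96≡18 → S
M(12): 5·12+16=76≡24 → Y

XKYSY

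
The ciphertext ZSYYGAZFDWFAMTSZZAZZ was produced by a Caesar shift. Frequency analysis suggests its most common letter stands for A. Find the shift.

25

The most frequent ciphertext letter is Z (appears 6 times).
Z is position 25; A is position 0.
Shift = 25.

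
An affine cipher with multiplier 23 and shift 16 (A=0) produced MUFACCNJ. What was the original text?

KQVOWWBL

The inverse of 23 mod 26 is 17, since 23·17=391≡1. Apply D(y)=17·(y−16) mod 26:
M(12): 17·(12−16)=-68≡10 → K
U(20): 17·(20−16)=68≡16 → Q
F(5): 17·(5−16)=-187≡21 → V
A(0): 17·(0−16)=-272≡14 → O
C(2): 17·(2−16)=-238≡22 → W
C(2): 17·(2−16)=-238≡22 → W
N(13): 17·(13−16)=-51≡1 → B
J(9): 17·(9−16)=-119≡11 → L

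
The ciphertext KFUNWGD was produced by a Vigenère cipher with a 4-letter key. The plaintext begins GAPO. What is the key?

EFFZ

Subtract each crib letter from the matching ciphertext letter (mod 26):
K(10)−G(6)=4 → E
F(5)−A(0)=5 → F
U(20)−P(15)=5 → F
N(13)−O(14)=-1≡25 → Z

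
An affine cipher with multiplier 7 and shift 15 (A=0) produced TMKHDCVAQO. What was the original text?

IHDKCNMJPL

The inverse of 7 mod 26 is 15, since 7·15=105≡1. Apply D(y)=15·(y−15) mod 26:
T(19): 15·(19−15)=60≡8 → I
M(12): 15·(12−15)=-45≡7 → H
K(10): 15·(10−15)=-75≡3 → D
H(7): 15·(7−15)=-120≡10 → K
D(3): 15·(3−15)=-180≡2 → C
C(2): 15·(2−15)=-195≡13 → N
V(21): 15·(21−15)=90≡12 → M
A(0): 15·(0−15)=-225≡9 → J
Q(16): 15·(16−15)=15 → P
O(14): 15·(14−15)=-15≡11 → L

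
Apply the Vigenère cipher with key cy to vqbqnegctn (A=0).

xodopciavl

Repeat the key across the message: cycycycycy
v(21)+c(2): 23 → x
q(16)+y(24): 40≡14 → o
b(1)+c(2): 3 → d
q(16)+y(24): 40≡14 → o
n(13)+c(2): 15 → p
e(4)+y(24): 28≡2 → c
g(6)+c(2): 8 → i
c(2)+y(24): 26≡0 → a
t(19)+c(2): 21 → v
n(13)+y(24): 37≡11 → l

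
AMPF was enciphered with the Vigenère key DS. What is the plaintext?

XUMN

Repeat the key across the ciphertext: DSDS
A(0)−D(3): -3≡23 → X
M(12)−S(18): -6≡20 → U
P(15)−D(3): 12 → M
F(5)−S(18): -13≡13 → N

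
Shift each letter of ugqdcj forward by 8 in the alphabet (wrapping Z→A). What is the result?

u(20): 20+8=28≡2 → c
g(6): 6+8=14 → o
q(16): 16+8=24 → y
d(3): 3+8=11 → l
c(2): 2+8=10 → k
j(9): 9+8=17 → r

coylkr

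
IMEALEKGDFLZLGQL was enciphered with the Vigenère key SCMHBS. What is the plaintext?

Repeat the key across the ciphertext: SCMHBSSCMHBSSCMH
I(8)−S(18): -10≡16 → Q
M(12)−C(2): 10 → K
E(4)−M(12): -8≡18 → S
A(0)−H(7): -7≡19 → T
L(11)−B(1): 10 → K
E(4)−S(18): -14≡12 → M
K(10)−S(18): -8≡18 → S
G(6)−C(2): 4 → E
D(3)−M(12): -9≡17 → R
F(5)−H(7): -2≡24 → Y
L(11)−B(1): 10 → K
Z(25)−S(18): 7 → H
L(11)−S(18): -7≡19 → T
G(6)−C(2): 4 → E
Q(16)−M(12): 4 → E
L(11)−H(7): 4 → E

QKSTKMSERYKHTEEE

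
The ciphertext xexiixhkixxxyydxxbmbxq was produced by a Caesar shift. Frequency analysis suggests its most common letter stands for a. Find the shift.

The most frequent ciphertext letter is x (appears 9 times).
x is position 23; a is position 0.
Shift = 23.

23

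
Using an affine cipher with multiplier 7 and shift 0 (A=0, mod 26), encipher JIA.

LEA

J(9): 7·9+0=63≡11 → L
I(8): 7·8+0=56≡4 → E
A(0): 7·0+0=0 → A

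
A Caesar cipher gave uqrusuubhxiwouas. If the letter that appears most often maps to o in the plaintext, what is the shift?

The most frequent ciphertext letter is u (appears 5 times).
u is position 20; o is position 14.
Shift = 6.

6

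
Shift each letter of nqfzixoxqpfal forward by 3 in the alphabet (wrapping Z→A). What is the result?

n(13): 13+3=16 → q
q(16): 16+3=19 → t
f(5): 5+3=8 → i
z(25): 25+3=28≡2 → c
i(8): 8+3=11 → l
x(23): 23+3=26≡0 → a
o(14): 14+3=17 → r
x(23): 23+3=26≡0 → a
q(16): 16+3=19 → t
p(15): 15+3=18 → s
f(5): 5+3=8 → i
a(0): 0+3=3 → d
l(11): 11+3=14 → o

qticlaratsido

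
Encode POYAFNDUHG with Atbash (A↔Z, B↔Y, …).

KLBZUMWFST

P(15) → K(10)
O(14) → L(11)
Y(24) → B(1)
A(0) → Z(25)
F(5) → U(20)
N(13) → M(12)
D(3) → W(22)
U(20) → F(5)
H(7) → S(18)
G(6) → T(19)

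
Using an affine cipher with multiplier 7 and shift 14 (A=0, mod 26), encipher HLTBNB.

H(7): 7·7+14=63≡11 → L
L(11): 7·11+14=91≡13 → N
T(19): 7·19+14=147≡17 → R
B(1): 7·1+14=21 → V
N(13): 7·13+14=105≡1 → B
B(1): 7·1+14=21 → V

LNRVBV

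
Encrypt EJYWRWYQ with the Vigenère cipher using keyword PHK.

TQILYGNX

Repeat the key across the message: PHKPHKPH
E(4)+P(15): 19 → T
J(9)+H(7): 16 → Q
Y(24)+K(10): 34≡8 → I
W(22)+P(15): 37≡11 → L
R(17)+H(7): 24 → Y
W(22)+K(10): 32≡6 → G
Y(24)+P(15): 39≡13 → N
Q(16)+H(7): 23 → X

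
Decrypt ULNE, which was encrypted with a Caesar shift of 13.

U(20): 20−13=7 → H
L(11): 11−13=-2≡24 → Y
N(13): 13−13=0 → A
E(4): 4−13=-9≡17 → R

HYAR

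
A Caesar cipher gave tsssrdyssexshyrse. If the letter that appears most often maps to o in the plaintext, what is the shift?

4

The most frequent ciphertext letter is s (appears 7 times).
s is position 18; o is position 14.
Shift = 4.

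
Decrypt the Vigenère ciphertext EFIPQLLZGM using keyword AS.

Repeat the key across the ciphertext: ASASASASAS
E(4)−A(0): 4 → E
F(5)−S(18): -13≡13 → N
I(8)−A(0): 8 → I
P(15)−S(18): -3≡23 → X
Q(16)−A(0): 16 → Q
L(11)−S(18): -7≡19 → T
L(11)−A(0): 11 → L
Z(25)−S(18): 7 → H
G(6)−A(0): 6 → G
M(12)−S(18): -6≡20 → U

ENIXQTLHGU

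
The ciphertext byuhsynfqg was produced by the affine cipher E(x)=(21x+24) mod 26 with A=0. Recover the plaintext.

pagtwaxjmo

The inverse of 21 mod 26 is 5, since 21·5=105≡1. Apply D(y)=5·(y−24) mod 26:
b(1): 5·(1−24)=-115≡15 → p
y(24): 5·(24−24)=0 → a
u(20): 5·(20−24)=-20≡6 → g
h(7): 5·(7−24)=-85≡19 → t
s(18): 5·(18−24)=-30≡22 → w
y(24): 5·(24−24)=0 → a
n(13): 5·(13−24)=-55≡23 → x
f(5): 5·(5−24)=-95≡9 → j
q(16): 5·(16−24)=-40≡12 → m
g(6): 5·(6−24)=-90≡14 → o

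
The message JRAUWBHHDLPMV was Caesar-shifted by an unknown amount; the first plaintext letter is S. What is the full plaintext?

SAJDFKQQMUYVE

From the crib: J(9)−S(18)=-9≡17, so the shift is 17.
Subtract 17 from each ciphertext letter:
J(9): 9−17=-8≡18 → S
R(17): 17−17=0 → A
A(0): 0−17=-17≡9 → J
U(20): 20−17=3 → D
W(22): 22−17=5 → F
B(1): 1−17=-16≡10 → K
H(7): 7−17=-10≡16 → Q
H(7): 7−17=-10≡16 → Q
D(3): 3−17=-14≡12 → M
L(11): 11−17=-6≡20 → U
P(15): 15−17=-2≡24 → Y
M(12): 12−17=-5≡21 → V
V(21): 21−17=4 → E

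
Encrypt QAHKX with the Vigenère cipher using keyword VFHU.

LFOES

Repeat the key across the message: VFHUV
Q(16)+V(21): 37≡11 → L
A(0)+F(5): 5 → F
H(7)+H(7): 14 → O
K(10)+U(20): 30≡4 → E
X(23)+V(21): 44≡18 → S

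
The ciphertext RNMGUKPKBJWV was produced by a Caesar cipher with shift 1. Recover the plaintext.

QMLFTJOJAIVU

R(17): 17−1=16 → Q
N(13): 13−1=12 → M
M(12): 12−1=11 → L
G(6): 6−1=5 → F
U(20): 20−1=19 → T
K(10): 10−1=9 → J
P(15): 15−1=14 → O
K(10): 10−1=9 → J
B(1): 1−1=0 → A
J(9): 9−1=8 → I
W(22): 22−1=21 → V
V(21): 21−1=20 → U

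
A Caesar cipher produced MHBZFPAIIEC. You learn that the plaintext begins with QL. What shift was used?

From the crib: M(12)−Q(16)=-4≡22, so the shift is 22.

22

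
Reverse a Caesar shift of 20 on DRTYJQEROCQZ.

D(3): 3−20=-17≡9 → J
R(17): 17−20=-3≡23 → X
T(19): 19−20=-1≡25 → Z
Y(24): 24−20=4 → E
J(9): 9−20=-11≡15 → P
Q(16): 16−20=-4≡22 → W
E(4): 4−20=-16≡10 → K
R(17): 17−20=-3≡23 → X
O(14): 14−20=-6≡20 → U
C(2): 2−20=-18≡8 → I
Q(16): 16−20=-4≡22 → W
Z(25): 25−20=5 → F

JXZEPWKXUIWF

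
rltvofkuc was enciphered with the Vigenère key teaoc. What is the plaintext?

Repeat the key across the ciphertext: teaocteao
r(17)−t(19): -2≡24 → y
l(11)−e(4): 7 → h
t(19)−a(0): 19 → t
v(21)−o(14): 7 → h
o(14)−c(2): 12 → m
f(5)−t(19): -14≡12 → m
k(10)−e(4): 6 → g
u(20)−a(0): 20 → u
c(2)−o(14): -12≡14 → o

yhthmmguo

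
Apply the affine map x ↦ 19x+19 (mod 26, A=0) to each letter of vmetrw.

v(21): 19·21+19=418≡2 → c
m(12): 19·12+19=247≡13 → n
e(4): 19·4+19=95≡17 → r
t(19): 19·19+19=380≡16 → q
r(17): 19·17+19=342≡4 → e
w(22): 19·22+19=437≡21 → v

cnrqev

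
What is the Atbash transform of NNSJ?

MMHQ

N(13) → M(12)
N(13) → M(12)
S(18) → H(7)
J(9) → Q(16)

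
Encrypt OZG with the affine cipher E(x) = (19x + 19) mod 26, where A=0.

O(14): 19·14+19=285≡25 → Z
Z(25): 19·25+19=494≡0 → A
G(6): 19·6+19=133≡3 → D

ZAD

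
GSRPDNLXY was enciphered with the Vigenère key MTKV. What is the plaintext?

Repeat the key across the ciphertext: MTKVMTKVM
G(6)−M(12): -6≡20 → U
S(18)−T(19): -1≡25 → Z
R(17)−K(10): 7 → H
P(15)−V(21): -6≡20 → U
D(3)−M(12): -9≡17 → R
N(13)−T(19): -6≡20 → U
L(11)−K(10): 1 → B
X(23)−V(21): 2 → C
Y(24)−M(12): 12 → M

UZHURUBCM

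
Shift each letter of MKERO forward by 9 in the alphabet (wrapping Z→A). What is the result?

VTNAX

M(12): 12+9=21 → V
K(10): 10+9=19 → T
E(4): 4+9=13 → N
R(17): 17+9=26≡0 → A
O(14): 14+9=23 → X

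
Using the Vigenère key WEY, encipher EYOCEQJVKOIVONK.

ACMYIOFZIKMTKRI

Repeat the key across the message: WEYWEYWEYWEYWEY
E(4)+W(22): 26≡0 → A
Y(24)+E(4): 28≡2 → C
O(14)+Y(24): 38≡12 → M
C(2)+W(22): 24 → Y
E(4)+E(4): 8 → I
Q(16)+Y(24): 40≡14 → O
J(9)+W(22): 31≡5 → F
V(21)+E(4): 25 → Z
K(10)+Y(24): 34≡8 → I
O(14)+W(22): 36≡10 → K
I(8)+E(4): 12 → M
V(21)+Y(24): 45≡19 → T
O(14)+W(22): 36≡10 → K
N(13)+E(4): 17 → R
K(10)+Y(24): 34≡8 → I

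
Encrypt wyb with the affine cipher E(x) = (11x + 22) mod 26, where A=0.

w(22): 11·22+22=264≡4 → e
y(24): 11·24+22=286≡0 → a
b(1): 11·1+22=33≡7 → h

eah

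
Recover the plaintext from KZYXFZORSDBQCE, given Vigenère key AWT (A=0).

KDFXJGOVZDFXCI

Repeat the key across the ciphertext: AWTAWTAWTAWTAW
K(10)−A(0): 10 → K
Z(25)−W(22): 3 → D
Y(24)−T(19): 5 → F
X(23)−A(0): 23 → X
F(5)−W(22): -17≡9 → J
Z(25)−T(19): 6 → G
O(14)−A(0): 14 → O
R(17)−W(22): -5≡21 → V
S(18)−T(19): -1≡25 → Z
D(3)−A(0): 3 → D
B(1)−W(22): -21≡5 → F
Q(16)−T(19): -3≡23 → X
C(2)−A(0): 2 → C
E(4)−W(22): -18≡8 → I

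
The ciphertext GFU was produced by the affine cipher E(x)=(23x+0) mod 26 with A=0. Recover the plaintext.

The inverse of 23 mod 26 is 17, since 23·17=391≡1. Apply D(y)=17·(y−0) mod 26:
G(6): 17·(6−0)=102≡24 → Y
F(5): 17·(5−0)=85≡7 → H
U(20): 17·(20−0)=340≡2 → C

YHC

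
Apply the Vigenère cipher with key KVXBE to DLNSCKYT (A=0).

NGKTGUTQ

Repeat the key across the message: KVXBEKVX
D(3)+K(10): 13 → N
L(11)+V(21): 32≡6 → G
N(13)+X(23): 36≡10 → K
S(18)+B(1): 19 → T
C(2)+E(4): 6 → G
K(10)+K(10): 20 → U
Y(24)+V(21): 45≡19 → T
T(19)+X(23): 42≡16 → Q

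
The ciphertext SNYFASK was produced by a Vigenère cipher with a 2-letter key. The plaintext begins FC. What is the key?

Subtract each crib letter from the matching ciphertext letter (mod 26):
S(18)−F(5)=13 → N
N(13)−C(2)=11 → L

NL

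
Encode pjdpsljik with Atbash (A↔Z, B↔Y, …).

p(15) → k(10)
j(9) → q(16)
d(3) → w(22)
p(15) → k(10)
s(18) → h(7)
l(11) → o(14)
j(9) → q(16)
i(8) → r(17)
k(10) → p(15)

kqwkhoqrp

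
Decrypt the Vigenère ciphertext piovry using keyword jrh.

Repeat the key across the ciphertext: jrhjrh
p(15)−j(9): 6 → g
i(8)−r(17): -9≡17 → r
o(14)−h(7): 7 → h
v(21)−j(9): 12 → m
r(17)−r(17): 0 → a
y(24)−h(7): 17 → r

grhmar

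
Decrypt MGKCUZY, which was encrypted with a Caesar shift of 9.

DXBTLQP

M(12): 12−9=3 → D
G(6): 6−9=-3≡23 → X
K(10): 10−9=1 → B
C(2): 2−9=-7≡19 → T
U(20): 20−9=11 → L
Z(25): 25−9=16 → Q
Y(24): 24−9=15 → P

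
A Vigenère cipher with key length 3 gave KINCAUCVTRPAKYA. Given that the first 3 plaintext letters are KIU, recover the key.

AAT

Subtract each crib letter from the matching ciphertext letter (mod 26):
K(10)−K(10)=0 → A
I(8)−I(8)=0 → A
N(13)−U(20)=-7≡19 → T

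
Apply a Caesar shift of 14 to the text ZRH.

NFV

Z(25): 25+14=39≡13 → N
R(17): 17+14=31≡5 → F
H(7): 7+14=21 → V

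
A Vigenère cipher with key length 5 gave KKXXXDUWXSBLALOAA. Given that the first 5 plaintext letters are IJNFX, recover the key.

Subtract each crib letter from the matching ciphertext letter (mod 26):
K(10)−I(8)=2 → C
K(10)−J(9)=1 → B
X(23)−N(13)=10 → K
X(23)−F(5)=18 → S
X(23)−X(23)=0 → A

CBKSA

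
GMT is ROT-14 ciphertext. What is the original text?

SYF

G(6): 6−14=-8≡18 → S
M(12): 12−14=-2≡24 → Y
T(19): 19−14=5 → F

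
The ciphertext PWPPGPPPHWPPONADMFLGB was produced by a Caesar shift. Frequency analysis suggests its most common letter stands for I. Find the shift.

The most frequent ciphertext letter is P (appears 8 times).
P is position 15; I is position 8.
Shift = 7.

7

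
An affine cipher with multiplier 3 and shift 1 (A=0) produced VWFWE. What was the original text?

The inverse of 3 mod 26 is 9, since 3·9=27≡1. Apply D(y)=9·(y−1) mod 26:
V(21): 9·(21−1)=180≡24 → Y
W(22): 9·(22−1)=189≡7 → H
F(5): 9·(5−1)=36≡10 → K
W(22): 9·(22−1)=189≡7 → H
E(4): 9·(4−1)=27≡1 → B

YHKHB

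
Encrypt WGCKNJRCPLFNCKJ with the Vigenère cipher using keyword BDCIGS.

XJESTBSFRTLFDNL

Repeat the key across the message: BDCIGSBDCIGSBDC
W(22)+B(1): 23 → X
G(6)+D(3): 9 → J
C(2)+C(2): 4 → E
K(10)+I(8): 18 → S
N(13)+G(6): 19 → T
J(9)+S(18): 27≡1 → B
R(17)+B(1): 18 → S
C(2)+D(3): 5 → F
P(15)+C(2): 17 → R
L(11)+I(8): 19 → T
F(5)+G(6): 11 → L
N(13)+S(18): 31≡5 → F
C(2)+B(1): 3 → D
K(10)+D(3): 13 → N
J(9)+C(2): 11 → L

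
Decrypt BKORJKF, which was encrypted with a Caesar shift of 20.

B(1): 1−20=-19≡7 → H
K(10): 10−20=-10≡16 → Q
O(14): 14−20=-6≡20 → U
R(17): 17−20=-3≡23 → X
J(9): 9−20=-11≡15 → P
K(10): 10−20=-10≡16 → Q
F(5): 5−20=-15≡11 → L

HQUXPQL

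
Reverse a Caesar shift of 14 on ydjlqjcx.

y(24): 24−14=10 → k
d(3): 3−14=-11≡15 → p
j(9): 9−14=-5≡21 → v
l(11): 11−14=-3≡23 → x
q(16): 16−14=2 → c
j(9): 9−14=-5≡21 → v
c(2): 2−14=-12≡14 → o
x(23): 23−14=9 → j

kpvxcvoj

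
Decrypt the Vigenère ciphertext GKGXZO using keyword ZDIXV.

Repeat the key across the ciphertext: ZDIXVZ
G(6)−Z(25): -19≡7 → H
K(10)−D(3): 7 → H
G(6)−I(8): -2≡24 → Y
X(23)−X(23): 0 → A
Z(25)−V(21): 4 → E
O(14)−Z(25): -11≡15 → P

HHYAEP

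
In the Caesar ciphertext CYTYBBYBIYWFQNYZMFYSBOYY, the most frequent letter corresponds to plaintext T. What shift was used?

5

The most frequent ciphertext letter is Y (appears 8 times).
Y is position 24; T is position 19.
Shift = 5.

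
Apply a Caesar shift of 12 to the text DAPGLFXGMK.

D(3): 3+12=15 → P
A(0): 0+12=12 → M
P(15): 15+12=27≡1 → B
G(6): 6+12=18 → S
L(11): 11+12=23 → X
F(5): 5+12=17 → R
X(23): 23+12=35≡9 → J
G(6): 6+12=18 → S
M(12): 12+12=24 → Y
K(10): 10+12=22 → W

PMBSXRJSYW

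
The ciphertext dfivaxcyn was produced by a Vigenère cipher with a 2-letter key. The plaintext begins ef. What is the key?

za

Subtract each crib letter from the matching ciphertext letter (mod 26):
d(3)−e(4)=-1≡25 → z
f(5)−f(5)=0 → a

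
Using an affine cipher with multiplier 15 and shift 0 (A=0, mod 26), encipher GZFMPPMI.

G(6): 15·6+0=90≡12 → M
Z(25): 15·25+0=375≡11 → L
F(5): 15·5+0=75≡23 → X
M(12): 15·12+0=180≡24 → Y
P(15): 15·15+0=225≡17 → R
P(15): 15·15+0=225≡17 → R
M(12): 15·12+0=180≡24 → Y
I(8): 15·8+0=120≡16 → Q

MLXYRRYQ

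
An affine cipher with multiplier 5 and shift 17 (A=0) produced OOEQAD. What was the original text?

The inverse of 5 mod 26 is 21, since 5·21=105≡1. Apply D(y)=21·(y−17) mod 26:
O(14): 21·(14−17)=-63≡15 → P
O(14): 21·(14−17)=-63≡15 → P
E(4): 21·(4−17)=-273≡13 → N
Q(16): 21·(16−17)=-21≡5 → F
A(0): 21·(0−17)=-357≡7 → H
D(3): 21·(3−17)=-294≡18 → S

PPNFHS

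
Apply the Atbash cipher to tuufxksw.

gffucphd

t(19) → g(6)
u(20) → f(5)
u(20) → f(5)
f(5) → u(20)
x(23) → c(2)
k(10) → p(15)
s(18) → h(7)
w(22) → d(3)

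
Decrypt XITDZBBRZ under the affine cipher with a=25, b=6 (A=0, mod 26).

The inverse of 25 mod 26 is 25, since 25·25=625≡1. Apply D(y)=25·(y−6) mod 26:
X(23): 25·(23−6)=425≡9 → J
I(8): 25·(8−6)=50≡24 → Y
T(19): 25·(19−6)=325≡13 → N
D(3): 25·(3−6)=-75≡3 → D
Z(25): 25·(25−6)=475≡7 → H
B(1): 25·(1−6)=-125≡5 → F
B(1): 25·(1−6)=-125≡5 → F
R(17): 25·(17−6)=275≡15 → P
Z(25): 25·(25−6)=475≡7 → H

JYNDHFFPH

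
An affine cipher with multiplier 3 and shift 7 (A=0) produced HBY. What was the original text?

The inverse of 3 mod 26 is 9, since 3·9=27≡1. Apply D(y)=9·(y−7) mod 26:
H(7): 9·(7−7)=0 → A
B(1): 9·(1−7)=-54≡24 → Y
Y(24): 9·(24−7)=153≡23 → X

AYX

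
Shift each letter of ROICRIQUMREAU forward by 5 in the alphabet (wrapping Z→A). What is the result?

WTNHWNVZRWJFZ

R(17): 17+5=22 → W
O(14): 14+5=19 → T
I(8): 8+5=13 → N
C(2): 2+5=7 → H
R(17): 17+5=22 → W
I(8): 8+5=13 → N
Q(16): 16+5=21 → V
U(20): 20+5=25 → Z
M(12): 12+5=17 → R
R(17): 17+5=22 → W
E(4): 4+5=9 → J
A(0): 0+5=5 → F
U(20): 20+5=25 → Z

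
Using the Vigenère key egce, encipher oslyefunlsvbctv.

syncilwrpyxfgzx

Repeat the key across the message: egceegceegceegc
o(14)+e(4): 18 → s
s(18)+g(6): 24 → y
l(11)+c(2): 13 → n
y(24)+e(4): 28≡2 → c
e(4)+e(4): 8 → i
f(5)+g(6): 11 → l
u(20)+c(2): 22 → w
n(13)+e(4): 17 → r
l(11)+e(4): 15 → p
s(18)+g(6): 24 → y
v(21)+c(2): 23 → x
b(1)+e(4): 5 → f
c(2)+e(4): 6 → g
t(19)+g(6): 25 → z
v(21)+c(2): 23 → x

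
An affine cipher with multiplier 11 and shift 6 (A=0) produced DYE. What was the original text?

VEO

The inverse of 11 mod 26 is 19, since 11·19=209≡1. Apply D(y)=19·(y−6) mod 26:
D(3): 19·(3−6)=-57≡21 → V
Y(24): 19·(24−6)=342≡4 → E
E(4): 19·(4−6)=-38≡14 → O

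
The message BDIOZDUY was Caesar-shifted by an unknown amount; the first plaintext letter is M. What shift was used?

15

From the crib: B(1)−M(12)=-11≡15, so the shift is 15.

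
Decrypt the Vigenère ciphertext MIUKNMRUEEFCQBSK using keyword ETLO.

Repeat the key across the ciphertext: ETLOETLOETLOETLO
M(12)−E(4): 8 → I
I(8)−T(19): -11≡15 → P
U(20)−L(11): 9 → J
K(10)−O(14): -4≡22 → W
N(13)−E(4): 9 → J
M(12)−T(19): -7≡19 → T
R(17)−L(11): 6 → G
U(20)−O(14): 6 → G
E(4)−E(4): 0 → A
E(4)−T(19): -15≡11 → L
F(5)−L(11): -6≡20 → U
C(2)−O(14): -12≡14 → O
Q(16)−E(4): 12 → M
B(1)−T(19): -18≡8 → I
S(18)−L(11): 7 → H
K(10)−O(14): -4≡22 → W

IPJWJTGGALUOMIHW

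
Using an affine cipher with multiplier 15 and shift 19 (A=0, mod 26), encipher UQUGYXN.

U(20): 15·20+19=319≡7 → H
Q(16): 15·16+19=259≡25 → Z
U(20): 15·20+19=319≡7 → H
G(6): 15·6+19=109≡5 → F
Y(24): 15·24+19=379≡15 → P
X(23): 15·23+19=364≡0 → A
N(13): 15·13+19=214≡6 → G

HZHFPAG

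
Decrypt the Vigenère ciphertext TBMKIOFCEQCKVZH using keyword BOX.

Repeat the key across the ciphertext: BOXBOXBOXBOXBOX
T(19)−B(1): 18 → S
B(1)−O(14): -13≡13 → N
M(12)−X(23): -11≡15 → P
K(10)−B(1): 9 → J
I(8)−O(14): -6≡20 → U
O(14)−X(23): -9≡17 → R
F(5)−B(1): 4 → E
C(2)−O(14): -12≡14 → O
E(4)−X(23): -19≡7 → H
Q(16)−B(1): 15 → P
C(2)−O(14): -12≡14 → O
K(10)−X(23): -13≡13 → N
V(21)−B(1): 20 → U
Z(25)−O(14): 11 → L
H(7)−X(23): -16≡10 → K

SNPJUREOHPONULK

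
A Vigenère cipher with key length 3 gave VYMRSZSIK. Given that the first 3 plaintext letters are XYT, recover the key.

YAT

Subtract each crib letter from the matching ciphertext letter (mod 26):
V(21)−X(23)=-2≡24 → Y
Y(24)−Y(24)=0 → A
M(12)−T(19)=-7≡19 → T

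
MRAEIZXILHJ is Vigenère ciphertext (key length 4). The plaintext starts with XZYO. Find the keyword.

Subtract each crib letter from the matching ciphertext letter (mod 26):
M(12)−X(23)=-11≡15 → P
R(17)−Z(25)=-8≡18 → S
A(0)−Y(24)=-24≡2 → C
E(4)−O(14)=-10≡16 → Q

PSCQ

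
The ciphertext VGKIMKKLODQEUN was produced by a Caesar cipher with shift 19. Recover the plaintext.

CNRPTRRSVKXLBU

V(21): 21−19=2 → C
G(6): 6−19=-13≡13 → N
K(10): 10−19=-9≡17 → R
I(8): 8−19=-11≡15 → P
M(12): 12−19=-7≡19 → T
K(10): 10−19=-9≡17 → R
K(10): 10−19=-9≡17 → R
L(11): 11−19=-8≡18 → S
O(14): 14−19=-5≡21 → V
D(3): 3−19=-16≡10 → K
Q(16): 16−19=-3≡23 → X
E(4): 4−19=-15≡11 → L
U(20): 20−19=1 → B
N(13): 13−19=-6≡20 → U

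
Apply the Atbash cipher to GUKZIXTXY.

TFPARCGCB

G(6) → T(19)
U(20) → F(5)
K(10) → P(15)
Z(25) → A(0)
I(8) → R(17)
X(23) → C(2)
T(19) → G(6)
X(23) → C(2)
Y(24) → B(1)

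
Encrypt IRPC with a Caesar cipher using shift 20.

CLJW

I(8): 8+20=28≡2 → C
R(17): 17+20=37≡11 → L
P(15): 15+20=35≡9 → J
C(2): 2+20=22 → W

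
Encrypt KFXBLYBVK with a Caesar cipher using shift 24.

IDVZJWZTI

K(10): 10+24=34≡8 → I
F(5): 5+24=29≡3 → D
X(23): 23+24=47≡21 → V
B(1): 1+24=25 → Z
L(11): 11+24=35≡9 → J
Y(24): 24+24=48≡22 → W
B(1): 1+24=25 → Z
V(21): 21+24=45≡19 → T
K(10): 10+24=34≡8 → I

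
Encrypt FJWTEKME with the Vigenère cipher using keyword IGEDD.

NPAWHSSI

Repeat the key across the message: IGEDDIGE
F(5)+I(8): 13 → N
J(9)+G(6): 15 → P
W(22)+E(4): 26≡0 → A
T(19)+D(3): 22 → W
E(4)+D(3): 7 → H
K(10)+I(8): 18 → S
M(12)+G(6): 18 → S
E(4)+E(4): 8 → I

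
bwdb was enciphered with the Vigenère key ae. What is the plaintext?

Repeat the key across the ciphertext: aeae
b(1)−a(0): 1 → b
w(22)−e(4): 18 → s
d(3)−a(0): 3 → d
b(1)−e(4): -3≡23 → x

bsdx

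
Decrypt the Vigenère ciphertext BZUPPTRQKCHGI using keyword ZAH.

Repeat the key across the ciphertext: ZAHZAHZAHZAHZ
B(1)−Z(25): -24≡2 → C
Z(25)−A(0): 25 → Z
U(20)−H(7): 13 → N
P(15)−Z(25): -10≡16 → Q
P(15)−A(0): 15 → P
T(19)−H(7): 12 → M
R(17)−Z(25): -8≡18 → S
Q(16)−A(0): 16 → Q
K(10)−H(7): 3 → D
C(2)−Z(25): -23≡3 → D
H(7)−A(0): 7 → H
G(6)−H(7): -1≡25 → Z
I(8)−Z(25): -17≡9 → J

CZNQPMSQDDHZJ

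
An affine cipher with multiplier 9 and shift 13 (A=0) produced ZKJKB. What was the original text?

KRORQ

The inverse of 9 mod 26 is 3, since 9·3=27≡1. Apply D(y)=3·(y−13) mod 26:
Z(25): 3·(25−13)=36≡10 → K
K(10): 3·(10−13)=-9≡17 → R
J(9): 3·(9−13)=-12≡14 → O
K(10): 3·(10−13)=-9≡17 → R
B(1): 3·(1−13)=-36≡16 → Q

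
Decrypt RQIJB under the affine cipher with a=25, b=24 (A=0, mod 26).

HIQPX

The inverse of 25 mod 26 is 25, since 25·25=625≡1. Apply D(y)=25·(y−24) mod 26:
R(17): 25·(17−24)=-175≡7 → H
Q(16): 25·(16−24)=-200≡8 → I
I(8): 25·(8−24)=-400≡16 → Q
J(9): 25·(9−24)=-375≡15 → P
B(1): 25·(1−24)=-575≡23 → X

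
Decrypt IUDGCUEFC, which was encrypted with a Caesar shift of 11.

I(8): 8−11=-3≡23 → X
U(20): 20−11=9 → J
D(3): 3−11=-8≡18 → S
G(6): 6−11=-5≡21 → V
C(2): 2−11=-9≡17 → R
U(20): 20−11=9 → J
E(4): 4−11=-7≡19 → T
F(5): 5−11=-6≡20 → U
C(2): 2−11=-9≡17 → R

XJSVRJTUR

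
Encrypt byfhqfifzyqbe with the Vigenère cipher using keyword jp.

Repeat the key across the message: jpjpjpjpjpjpj
b(1)+j(9): 10 → k
y(24)+p(15): 39≡13 → n
f(5)+j(9): 14 → o
h(7)+p(15): 22 → w
q(16)+j(9): 25 → z
f(5)+p(15): 20 → u
i(8)+j(9): 17 → r
f(5)+p(15): 20 → u
z(25)+j(9): 34≡8 → i
y(24)+p(15): 39≡13 → n
q(16)+j(9): 25 → z
b(1)+p(15): 16 → q
e(4)+j(9): 13 → n

knowzuruinzqn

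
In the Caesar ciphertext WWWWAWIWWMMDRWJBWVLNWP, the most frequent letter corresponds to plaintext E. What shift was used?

The most frequent ciphertext letter is W (appears 10 times).
W is position 22; E is position 4.
Shift = 18.

18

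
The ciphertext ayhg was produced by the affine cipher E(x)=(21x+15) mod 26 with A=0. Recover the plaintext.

dtmh

The inverse of 21 mod 26 is 5, since 21·5=105≡1. Apply D(y)=5·(y−15) mod 26:
a(0): 5·(0−15)=-75≡3 → d
y(24): 5·(24−15)=45≡19 → t
h(7): 5·(7−15)=-40≡12 → m
g(6): 5·(6−15)=-45≡7 → h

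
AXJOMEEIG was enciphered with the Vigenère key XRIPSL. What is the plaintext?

DGBZUTHRY

Repeat the key across the ciphertext: XRIPSLXRI
A(0)−X(23): -23≡3 → D
X(23)−R(17): 6 → G
J(9)−I(8): 1 → B
O(14)−P(15): -1≡25 → Z
M(12)−S(18): -6≡20 → U
E(4)−L(11): -7≡19 → T
E(4)−X(23): -19≡7 → H
I(8)−R(17): -9≡17 → R
G(6)−I(8): -2≡24 → Y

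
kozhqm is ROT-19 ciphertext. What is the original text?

k(10): 10−19=-9≡17 → r
o(14): 14−19=-5≡21 → v
z(25): 25−19=6 → g
h(7): 7−19=-12≡14 → o
q(16): 16−19=-3≡23 → x
m(12): 12−19=-7≡19 → t

rvgoxt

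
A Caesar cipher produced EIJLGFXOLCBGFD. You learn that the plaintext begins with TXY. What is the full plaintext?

From the crib: E(4)−T(19)=-15≡11, so the shift is 11.
Subtract 11 from each ciphertext letter:
E(4): 4−11=-7≡19 → T
I(8): 8−11=-3≡23 → X
J(9): 9−11=-2≡24 → Y
L(11): 11−11=0 → A
G(6): 6−11=-5≡21 → V
F(5): 5−11=-6≡20 → U
X(23): 23−11=12 → M
O(14): 14−11=3 → D
L(11): 11−11=0 → A
C(2): 2−11=-9≡17 → R
B(1): 1−11=-10≡16 → Q
G(6): 6−11=-5≡21 → V
F(5): 5−11=-6≡20 → U
D(3): 3−11=-8≡18 → S

TXYAVUMDARQVUS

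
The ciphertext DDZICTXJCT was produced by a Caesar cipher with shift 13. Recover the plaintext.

QQMVPGKWPG

D(3): 3−13=-10≡16 → Q
D(3): 3−13=-10≡16 → Q
Z(25): 25−13=12 → M
I(8): 8−13=-5≡21 → V
C(2): 2−13=-11≡15 → P
T(19): 19−13=6 → G
X(23): 23−13=10 → K
J(9): 9−13=-4≡22 → W
C(2): 2−13=-11≡15 → P
T(19): 19−13=6 → G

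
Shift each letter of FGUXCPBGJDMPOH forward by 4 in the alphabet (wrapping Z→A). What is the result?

F(5): 5+4=9 → J
G(6): 6+4=10 → K
U(20): 20+4=24 → Y
X(23): 23+4=27≡1 → B
C(2): 2+4=6 → G
P(15): 15+4=19 → T
B(1): 1+4=5 → F
G(6): 6+4=10 → K
J(9): 9+4=13 → N
D(3): 3+4=7 → H
M(12): 12+4=16 → Q
P(15): 15+4=19 → T
O(14): 14+4=18 → S
H(7): 7+4=11 → L

JKYBGTFKNHQTSL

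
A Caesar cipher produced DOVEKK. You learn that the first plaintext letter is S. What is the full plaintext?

From the crib: D(3)−S(18)=-15≡11, so the shift is 11.
Subtract 11 from each ciphertext letter:
D(3): 3−11=-8≡18 → S
O(14): 14−11=3 → D
V(21): 21−11=10 → K
E(4): 4−11=-7≡19 → T
K(10): 10−11=-1≡25 → Z
K(10): 10−11=-1≡25 → Z

SDKTZZ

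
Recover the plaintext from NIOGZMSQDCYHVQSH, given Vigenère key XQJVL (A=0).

QSFLOPCHIRBRMVHK

Repeat the key across the ciphertext: XQJVLXQJVLXQJVLX
N(13)−X(23): -10≡16 → Q
I(8)−Q(16): -8≡18 → S
O(14)−J(9): 5 → F
G(6)−V(21): -15≡11 → L
Z(25)−L(11): 14 → O
M(12)−X(23): -11≡15 → P
S(18)−Q(16): 2 → C
Q(16)−J(9): 7 → H
D(3)−V(21): -18≡8 → I
C(2)−L(11): -9≡17 → R
Y(24)−X(23): 1 → B
H(7)−Q(16): -9≡17 → R
V(21)−J(9): 12 → M
Q(16)−V(21): -5≡21 → V
S(18)−L(11): 7 → H
H(7)−X(23): -16≡10 → K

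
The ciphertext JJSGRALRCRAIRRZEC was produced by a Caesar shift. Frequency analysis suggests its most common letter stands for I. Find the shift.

9

The most frequent ciphertext letter is R (appears 5 times).
R is position 17; I is position 8.
Shift = 9.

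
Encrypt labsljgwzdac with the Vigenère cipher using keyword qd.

bdrvbmwzpgqf

Repeat the key across the message: qdqdqdqdqdqd
l(11)+q(16): 27≡1 → b
a(0)+d(3): 3 → d
b(1)+q(16): 17 → r
s(18)+d(3): 21 → v
l(11)+q(16): 27≡1 → b
j(9)+d(3): 12 → m
g(6)+q(16): 22 → w
w(22)+d(3): 25 → z
z(25)+q(16): 41≡15 → p
d(3)+d(3): 6 → g
a(0)+q(16): 16 → q
c(2)+d(3): 5 → f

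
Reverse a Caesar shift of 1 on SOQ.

S(18): 18−1=17 → R
O(14): 14−1=13 → N
Q(16): 16−1=15 → P

RNP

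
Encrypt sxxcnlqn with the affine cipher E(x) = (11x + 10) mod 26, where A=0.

addgxbex

s(18): 11·18+10=208≡0 → a
x(23): 11·23+10=263≡3 → d
x(23): 11·23+10=263≡3 → d
c(2): 11·2+10=32≡6 → g
n(13): 11·13+10=153≡23 → x
l(11): 11·11+10=131≡1 → b
q(16): 11·16+10=186≡4 → e
n(13): 11·13+10=153≡23 → x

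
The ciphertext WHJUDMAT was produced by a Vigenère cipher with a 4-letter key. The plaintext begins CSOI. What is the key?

UPVM

Subtract each crib letter from the matching ciphertext letter (mod 26):
W(22)−C(2)=20 → U
H(7)−S(18)=-11≡15 → P
J(9)−O(14)=-5≡21 → V
U(20)−I(8)=12 → M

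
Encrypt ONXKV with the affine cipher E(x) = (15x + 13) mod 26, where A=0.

PAUHQ

O(14): 15·14+13=223≡15 → P
N(13): 15·13+13=208≡0 → A
X(23): 15·23+13=358≡20 → U
K(10): 15·10+13=163≡7 → H
V(21): 15·21+13=328≡16 → Q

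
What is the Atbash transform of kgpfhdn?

ptkuswm

k(10) → p(15)
g(6) → t(19)
p(15) → k(10)
f(5) → u(20)
h(7) → s(18)
d(3) → w(22)
n(13) → m(12)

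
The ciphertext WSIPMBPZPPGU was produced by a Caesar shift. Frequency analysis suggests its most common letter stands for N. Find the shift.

The most frequent ciphertext letter is P (appears 4 times).
P is position 15; N is position 13.
Shift = 2.

2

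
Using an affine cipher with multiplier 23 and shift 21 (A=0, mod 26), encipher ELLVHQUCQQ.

JOOKAZNPZZ

E(4): 23·4+21=113≡9 → J
L(11): 23·11+21=274≡14 → O
L(11): 23·11+21=274≡14 → O
V(21): 23·21+21=504≡10 → K
H(7): 23·7+21=182≡0 → A
Q(16): 23·16+21=389≡25 → Z
U(20): 23·20+21=481≡13 → N
C(2): 23·2+21=67≡15 → P
Q(16): 23·16+21=389≡25 → Z
Q(16): 23·16+21=389≡25 → Z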